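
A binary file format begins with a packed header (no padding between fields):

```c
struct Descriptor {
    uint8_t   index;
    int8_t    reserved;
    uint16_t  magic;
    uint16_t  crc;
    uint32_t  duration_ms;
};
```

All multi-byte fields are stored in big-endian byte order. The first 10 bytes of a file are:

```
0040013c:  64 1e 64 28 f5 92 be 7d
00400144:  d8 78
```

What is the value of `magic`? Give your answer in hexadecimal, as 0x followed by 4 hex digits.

0x6428

`magic` follows `index` (1 B), `reserved` (1 B), so it starts at offset 1 + 1 = 2 and occupies 2 bytes.
Bytes at offsets 2..3: 64 28.
Big-endian: lowest address holds the most-significant byte.
The bytes are already most-significant first: 0x6428.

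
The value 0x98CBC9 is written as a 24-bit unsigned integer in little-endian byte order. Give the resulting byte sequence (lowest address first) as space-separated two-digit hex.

C9 CB 98

Split into bytes (most-significant first): 98 CB C9.
Little-endian: lowest address holds the least-significant byte.
So at ascending addresses the bytes are C9 CB 98.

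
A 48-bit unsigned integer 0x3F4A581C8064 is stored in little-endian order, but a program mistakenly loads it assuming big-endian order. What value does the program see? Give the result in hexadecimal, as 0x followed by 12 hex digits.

Stored little-endian, the bytes at ascending addresses are 64 80 1C 58 4A 3F.
Read back as big-endian, the last byte is least significant, giving 0x64801C584A3F.

0x64801C584A3F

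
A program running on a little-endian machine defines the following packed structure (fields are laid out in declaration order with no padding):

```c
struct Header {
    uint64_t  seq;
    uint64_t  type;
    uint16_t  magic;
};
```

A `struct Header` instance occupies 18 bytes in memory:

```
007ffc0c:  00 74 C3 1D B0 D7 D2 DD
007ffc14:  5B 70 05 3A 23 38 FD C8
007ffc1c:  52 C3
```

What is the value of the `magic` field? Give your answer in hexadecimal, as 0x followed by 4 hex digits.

0xC352

`magic` follows `seq` (8 B), `type` (8 B), so it starts at offset 8 + 8 = 16 and occupies 2 bytes.
Bytes at offsets 16..17: 52 C3.
Little-endian: lowest address holds the least-significant byte.
Reassemble most-significant byte first: C3 52 → 0xC352.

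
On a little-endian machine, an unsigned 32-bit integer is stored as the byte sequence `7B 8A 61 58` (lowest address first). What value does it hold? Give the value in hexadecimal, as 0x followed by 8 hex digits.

Little-endian stores the least-significant byte at the lowest address.
Reassemble most-significant byte first: 58 61 8A 7B → 0x58618A7B.

0x58618A7B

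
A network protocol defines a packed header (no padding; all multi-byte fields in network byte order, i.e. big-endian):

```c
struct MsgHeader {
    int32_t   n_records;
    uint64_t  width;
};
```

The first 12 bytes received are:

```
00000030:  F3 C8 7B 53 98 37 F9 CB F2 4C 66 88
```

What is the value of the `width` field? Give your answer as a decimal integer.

10968510071822902920

`width` follows `n_records` (4 bytes), so it starts at byte offset 4 and occupies 8 bytes.
Bytes at offsets 4..11: 98 37 F9 CB F2 4C 66 88.
Big-endian: lowest address holds the most-significant byte.
The bytes are already most-significant first: 0x9837F9CBF24C6688.
0x9837F9CBF24C6688 = 10968510071822902920.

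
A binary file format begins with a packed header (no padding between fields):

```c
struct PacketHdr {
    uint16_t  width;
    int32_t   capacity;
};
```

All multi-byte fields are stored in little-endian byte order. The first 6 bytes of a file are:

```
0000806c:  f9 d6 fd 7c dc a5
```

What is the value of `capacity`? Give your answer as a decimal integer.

-1512276739

`capacity` follows `width` (2 bytes), so it starts at byte offset 2 and occupies 4 bytes.
Bytes at offsets 2..5: FD 7C DC A5.
Little-endian stores the least-significant byte at the lowest address.
Reassemble most-significant byte first: A5 DC 7C FD → 0xA5DC7CFD.
Top bit is set, so as a signed 32-bit value this is 0xA5DC7CFD − 2^32 = -1512276739.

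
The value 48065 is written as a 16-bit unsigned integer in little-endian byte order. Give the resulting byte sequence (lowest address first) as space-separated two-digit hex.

C1 BB

48065 in hexadecimal, padded to 16 bits, is 0xBBC1.
Split into bytes (most-significant first): BB C1.
In little-endian order the low byte comes first in memory.
So at ascending addresses the bytes are C1 BB.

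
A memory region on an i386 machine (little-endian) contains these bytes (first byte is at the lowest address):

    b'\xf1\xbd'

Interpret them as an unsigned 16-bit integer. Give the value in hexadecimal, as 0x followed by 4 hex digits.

0xBDF1

In little-endian order the low byte comes first in memory.
Reassemble most-significant byte first: BD F1 → 0xBDF1.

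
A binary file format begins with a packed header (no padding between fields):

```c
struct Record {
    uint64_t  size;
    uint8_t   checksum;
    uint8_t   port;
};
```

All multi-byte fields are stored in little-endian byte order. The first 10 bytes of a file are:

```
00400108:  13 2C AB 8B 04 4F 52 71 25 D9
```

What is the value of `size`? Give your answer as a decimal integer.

8165675955317845011

`size` is the first field, at byte offset 0, occupying 8 bytes.
Bytes at offsets 0..7: 13 2C AB 8B 04 4F 52 71.
In little-endian order the low byte comes first in memory.
Reassemble most-significant byte first: 71 52 4F 04 8B AB 2C 13 → 0x71524F048BAB2C13.
0x71524F048BAB2C13 = 8165675955317845011.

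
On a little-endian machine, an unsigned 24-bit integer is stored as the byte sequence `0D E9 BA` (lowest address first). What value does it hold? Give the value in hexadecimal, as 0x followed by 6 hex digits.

Little-endian stores the least-significant byte at the lowest address.
Reassemble most-significant byte first: BA E9 0D → 0xBAE90D.

0xBAE90D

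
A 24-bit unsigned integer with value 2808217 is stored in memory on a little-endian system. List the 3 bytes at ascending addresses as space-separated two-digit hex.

2808217 in hexadecimal, padded to 24 bits, is 0x2AD999.
Split into bytes (most-significant first): 2A D9 99.
In little-endian order the low byte comes first in memory.
So at ascending addresses the bytes are 99 D9 2A.

99 D9 2A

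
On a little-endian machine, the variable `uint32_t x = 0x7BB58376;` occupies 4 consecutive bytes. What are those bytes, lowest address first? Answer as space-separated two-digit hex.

Split into bytes (most-significant first): 7B B5 83 76.
In little-endian order the low byte comes first in memory.
So at ascending addresses the bytes are 76 83 B5 7B.

76 83 B5 7B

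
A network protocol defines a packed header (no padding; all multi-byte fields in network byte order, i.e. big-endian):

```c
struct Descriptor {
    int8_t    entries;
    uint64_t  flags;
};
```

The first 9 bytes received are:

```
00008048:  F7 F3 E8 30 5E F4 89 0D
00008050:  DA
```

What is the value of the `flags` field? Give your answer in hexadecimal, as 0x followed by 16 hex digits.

0xF3E8305EF4890DDA

`flags` follows `entries` (1 byte), so it starts at byte offset 1 and occupies 8 bytes.
Bytes at offsets 1..8: F3 E8 30 5E F4 89 0D DA.
Big-endian: lowest address holds the most-significant byte.
The bytes are already most-significant first: 0xF3E8305EF4890DDA.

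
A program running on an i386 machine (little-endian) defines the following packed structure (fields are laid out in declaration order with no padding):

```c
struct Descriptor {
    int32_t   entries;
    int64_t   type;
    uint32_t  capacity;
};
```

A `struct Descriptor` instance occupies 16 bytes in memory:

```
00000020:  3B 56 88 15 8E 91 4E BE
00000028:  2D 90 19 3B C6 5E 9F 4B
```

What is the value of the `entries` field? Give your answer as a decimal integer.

`entries` is the first field, at byte offset 0, occupying 4 bytes.
Bytes at offsets 0..3: 3B 56 88 15.
In little-endian order the low byte comes first in memory.
Reassemble most-significant byte first: 15 88 56 3B → 0x1588563B.
0x1588563B = 361256507.

361256507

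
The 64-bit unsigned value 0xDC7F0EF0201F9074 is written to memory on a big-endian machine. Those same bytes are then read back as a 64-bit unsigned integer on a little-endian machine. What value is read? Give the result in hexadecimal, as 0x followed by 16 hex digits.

Stored big-endian, the bytes at ascending addresses are DC 7F 0E F0 20 1F 90 74.
Read back as little-endian, the first byte is least significant, giving 0x74901F20F00E7FDC.

0x74901F20F00E7FDC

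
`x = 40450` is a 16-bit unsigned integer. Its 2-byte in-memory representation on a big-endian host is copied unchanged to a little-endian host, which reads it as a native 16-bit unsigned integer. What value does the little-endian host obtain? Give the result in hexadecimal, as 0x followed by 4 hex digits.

40450 in 16-bit hexadecimal is 0x9E02.
Stored big-endian, the bytes at ascending addresses are 9E 02.
Read back as little-endian, the first byte is least significant, giving 0x029E.

0x029E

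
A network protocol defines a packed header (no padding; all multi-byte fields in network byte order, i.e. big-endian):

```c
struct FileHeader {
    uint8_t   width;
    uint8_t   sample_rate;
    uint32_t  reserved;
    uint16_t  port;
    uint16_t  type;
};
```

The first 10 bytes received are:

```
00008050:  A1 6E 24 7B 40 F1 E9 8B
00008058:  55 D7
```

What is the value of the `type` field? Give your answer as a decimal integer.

21975

`type` follows `width` (1 B), `sample_rate` (1 B), `reserved` (4 B), `port` (2 B), so it starts at offset 1 + 1 + 4 + 2 = 8 and occupies 2 bytes.
Bytes at offsets 8..9: 55 D7.
Big-endian stores the most-significant byte at the lowest address.
The bytes are already most-significant first: 0x55D7.
0x55D7 = 21975.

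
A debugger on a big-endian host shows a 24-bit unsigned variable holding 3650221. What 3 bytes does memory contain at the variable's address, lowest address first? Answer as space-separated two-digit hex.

37 B2 AD

3650221 in hexadecimal, padded to 24 bits, is 0x37B2AD.
Split into bytes (most-significant first): 37 B2 AD.
Big-endian: lowest address holds the most-significant byte.
So the memory order matches the most-significant-first order: 37 B2 AD.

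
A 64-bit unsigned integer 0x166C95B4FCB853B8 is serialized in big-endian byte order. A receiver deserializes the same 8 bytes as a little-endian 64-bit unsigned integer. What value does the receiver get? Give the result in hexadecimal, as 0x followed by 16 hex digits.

0xB853B8FCB4956C16

Stored big-endian, the bytes at ascending addresses are 16 6C 95 B4 FC B8 53 B8.
Read back as little-endian, the first byte is least significant, giving 0xB853B8FCB4956C16.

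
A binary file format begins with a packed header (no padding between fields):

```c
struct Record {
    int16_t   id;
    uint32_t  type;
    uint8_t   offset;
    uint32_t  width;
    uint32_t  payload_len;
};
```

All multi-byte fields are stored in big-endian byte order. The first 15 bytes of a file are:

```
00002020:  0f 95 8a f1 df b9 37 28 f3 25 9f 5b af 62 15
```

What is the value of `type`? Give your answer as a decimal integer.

2331107257

`type` follows `id` (2 bytes), so it starts at byte offset 2 and occupies 4 bytes.
Bytes at offsets 2..5: 8A F1 DF B9.
In big-endian order the high byte comes first in memory.
The bytes are already most-significant first: 0x8AF1DFB9.
0x8AF1DFB9 = 2331107257.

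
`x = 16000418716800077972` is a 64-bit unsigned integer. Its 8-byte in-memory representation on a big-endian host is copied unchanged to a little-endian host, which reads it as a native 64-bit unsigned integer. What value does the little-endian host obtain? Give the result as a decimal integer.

10687149187069906142

16000418716800077972 in 64-bit hexadecimal is 0xDE0CE80C90615094.
Stored big-endian, the bytes at ascending addresses are DE 0C E8 0C 90 61 50 94.
Read back as little-endian, the first byte is least significant, giving 0x945061900CE80CDE.
0x945061900CE80CDE = 10687149187069906142.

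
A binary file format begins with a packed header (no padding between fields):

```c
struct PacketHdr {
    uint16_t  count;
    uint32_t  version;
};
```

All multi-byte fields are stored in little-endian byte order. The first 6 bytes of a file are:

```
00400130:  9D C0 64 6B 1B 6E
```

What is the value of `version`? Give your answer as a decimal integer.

1847290724

`version` follows `count` (2 bytes), so it starts at byte offset 2 and occupies 4 bytes.
Bytes at offsets 2..5: 64 6B 1B 6E.
Little-endian: lowest address holds the least-significant byte.
Reassemble most-significant byte first: 6E 1B 6B 64 → 0x6E1B6B64.
0x6E1B6B64 = 1847290724.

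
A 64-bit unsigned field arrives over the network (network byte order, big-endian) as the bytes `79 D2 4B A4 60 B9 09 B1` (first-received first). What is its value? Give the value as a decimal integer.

8778161793067977137

Big-endian stores the most-significant byte at the lowest address.
The bytes are already most-significant first: 0x79D24BA460B909B1.
0x79D24BA460B909B1 = 8778161793067977137.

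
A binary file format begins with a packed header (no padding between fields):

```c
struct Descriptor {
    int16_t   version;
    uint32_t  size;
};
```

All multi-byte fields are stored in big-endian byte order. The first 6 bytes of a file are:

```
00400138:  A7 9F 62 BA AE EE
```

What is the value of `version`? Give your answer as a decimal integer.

`version` is the first field, at byte offset 0, occupying 2 bytes.
Bytes at offsets 0..1: A7 9F.
Big-endian: lowest address holds the most-significant byte.
The bytes are already most-significant first: 0xA79F.
Top bit is set, so as a signed 16-bit value this is 0xA79F − 2^16 = -22625.

-22625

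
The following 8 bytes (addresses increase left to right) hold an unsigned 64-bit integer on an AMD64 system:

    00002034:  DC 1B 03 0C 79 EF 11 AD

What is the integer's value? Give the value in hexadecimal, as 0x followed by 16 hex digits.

0xAD11EF790C031BDC

Little-endian stores the least-significant byte at the lowest address.
Reassemble most-significant byte first: AD 11 EF 79 0C 03 1B DC → 0xAD11EF790C031BDC.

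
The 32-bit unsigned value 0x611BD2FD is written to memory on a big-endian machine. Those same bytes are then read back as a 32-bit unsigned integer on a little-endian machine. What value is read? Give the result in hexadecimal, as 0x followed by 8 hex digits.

Stored big-endian, the bytes at ascending addresses are 61 1B D2 FD.
Read back as little-endian, the first byte is least significant, giving 0xFDD21B61.

0xFDD21B61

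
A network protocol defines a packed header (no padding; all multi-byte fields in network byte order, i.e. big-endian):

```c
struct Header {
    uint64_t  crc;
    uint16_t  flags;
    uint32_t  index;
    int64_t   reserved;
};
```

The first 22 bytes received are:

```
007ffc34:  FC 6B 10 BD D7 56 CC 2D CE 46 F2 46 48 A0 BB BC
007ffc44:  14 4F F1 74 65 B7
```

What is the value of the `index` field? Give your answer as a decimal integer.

4064692384

`index` follows `crc` (8 B), `flags` (2 B), so it starts at offset 8 + 2 = 10 and occupies 4 bytes.
Bytes at offsets 10..13: F2 46 48 A0.
Big-endian: lowest address holds the most-significant byte.
The bytes are already most-significant first: 0xF24648A0.
0xF24648A0 = 4064692384.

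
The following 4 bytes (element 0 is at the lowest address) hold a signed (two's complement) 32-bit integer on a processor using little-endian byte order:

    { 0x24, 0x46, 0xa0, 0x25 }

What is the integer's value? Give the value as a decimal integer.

631260708

Little-endian stores the least-significant byte at the lowest address.
Reassemble most-significant byte first: 25 A0 46 24 → 0x25A04624.
0x25A04624 = 631260708.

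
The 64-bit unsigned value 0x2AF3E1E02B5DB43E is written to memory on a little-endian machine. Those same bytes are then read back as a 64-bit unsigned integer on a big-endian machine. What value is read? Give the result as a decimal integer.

4518338769197331242

Stored little-endian, the bytes at ascending addresses are 3E B4 5D 2B E0 E1 F3 2A.
Read back as big-endian, the last byte is least significant, giving 0x3EB45D2BE0E1F32A.
0x3EB45D2BE0E1F32A = 4518338769197331242.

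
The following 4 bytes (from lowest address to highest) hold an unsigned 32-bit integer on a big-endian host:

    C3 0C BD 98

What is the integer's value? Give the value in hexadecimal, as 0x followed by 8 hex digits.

Big-endian stores the most-significant byte at the lowest address.
The bytes are already most-significant first: 0xC30CBD98.

0xC30CBD98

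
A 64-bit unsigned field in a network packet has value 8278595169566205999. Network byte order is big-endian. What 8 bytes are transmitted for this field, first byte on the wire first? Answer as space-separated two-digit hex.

72 E3 7A 71 E1 42 28 2F

8278595169566205999 in hexadecimal, padded to 64 bits, is 0x72E37A71E142282F.
Split into bytes (most-significant first): 72 E3 7A 71 E1 42 28 2F.
Big-endian stores the most-significant byte at the lowest address.
So the memory order matches the most-significant-first order: 72 E3 7A 71 E1 42 28 2F.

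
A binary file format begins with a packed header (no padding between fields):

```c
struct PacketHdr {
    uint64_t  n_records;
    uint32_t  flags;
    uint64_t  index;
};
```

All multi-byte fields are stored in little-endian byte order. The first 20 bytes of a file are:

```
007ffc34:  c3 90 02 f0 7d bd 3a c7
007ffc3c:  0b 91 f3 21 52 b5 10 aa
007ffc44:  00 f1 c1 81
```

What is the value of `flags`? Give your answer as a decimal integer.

`flags` follows `n_records` (8 bytes), so it starts at byte offset 8 and occupies 4 bytes.
Bytes at offsets 8..11: 0B 91 F3 21.
Little-endian stores the least-significant byte at the lowest address.
Reassemble most-significant byte first: 21 F3 91 0B → 0x21F3910B.
0x21F3910B = 569610507.

569610507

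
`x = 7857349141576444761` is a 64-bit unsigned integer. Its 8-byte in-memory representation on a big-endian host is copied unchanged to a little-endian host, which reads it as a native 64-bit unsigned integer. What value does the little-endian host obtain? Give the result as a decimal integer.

6443492230549801581

7857349141576444761 in 64-bit hexadecimal is 0x6D0AE96A0BE26B59.
Stored big-endian, the bytes at ascending addresses are 6D 0A E9 6A 0B E2 6B 59.
Read back as little-endian, the first byte is least significant, giving 0x596BE20B6AE90A6D.
0x596BE20B6AE90A6D = 6443492230549801581.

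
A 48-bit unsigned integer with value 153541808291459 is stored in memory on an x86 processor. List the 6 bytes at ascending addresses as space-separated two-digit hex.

153541808291459 in hexadecimal, padded to 48 bits, is 0x8BA53CF0FE83.
Split into bytes (most-significant first): 8B A5 3C F0 FE 83.
In little-endian order the low byte comes first in memory.
So at ascending addresses the bytes are 83 FE F0 3C A5 8B.

83 FE F0 3C A5 8B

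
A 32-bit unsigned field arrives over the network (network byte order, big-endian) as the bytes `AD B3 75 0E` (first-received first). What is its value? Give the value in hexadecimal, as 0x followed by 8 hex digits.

0xADB3750E

Big-endian: lowest address holds the most-significant byte.
The bytes are already most-significant first: 0xADB3750E.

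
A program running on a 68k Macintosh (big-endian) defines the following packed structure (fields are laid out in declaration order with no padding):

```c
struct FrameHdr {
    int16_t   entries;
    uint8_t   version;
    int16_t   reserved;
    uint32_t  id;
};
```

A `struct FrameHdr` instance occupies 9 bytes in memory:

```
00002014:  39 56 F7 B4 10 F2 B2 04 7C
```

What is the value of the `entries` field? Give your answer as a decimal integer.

14678

`entries` is the first field, at byte offset 0, occupying 2 bytes.
Bytes at offsets 0..1: 39 56.
Big-endian stores the most-significant byte at the lowest address.
The bytes are already most-significant first: 0x3956.
0x3956 = 14678.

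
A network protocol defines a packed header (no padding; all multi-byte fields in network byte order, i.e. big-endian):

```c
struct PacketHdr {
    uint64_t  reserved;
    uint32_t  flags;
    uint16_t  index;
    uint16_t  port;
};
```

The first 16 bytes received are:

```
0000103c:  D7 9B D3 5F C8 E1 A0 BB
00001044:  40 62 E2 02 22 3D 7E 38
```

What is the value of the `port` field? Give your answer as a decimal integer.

`port` follows `reserved` (8 B), `flags` (4 B), `index` (2 B), so it starts at offset 8 + 4 + 2 = 14 and occupies 2 bytes.
Bytes at offsets 14..15: 7E 38.
Big-endian stores the most-significant byte at the lowest address.
The bytes are already most-significant first: 0x7E38.
0x7E38 = 32312.

32312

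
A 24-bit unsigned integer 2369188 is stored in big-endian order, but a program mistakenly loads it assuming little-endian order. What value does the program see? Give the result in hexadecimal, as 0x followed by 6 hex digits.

0xA42624

2369188 in 24-bit hexadecimal is 0x2426A4.
Stored big-endian, the bytes at ascending addresses are 24 26 A4.
Read back as little-endian, the first byte is least significant, giving 0xA42624.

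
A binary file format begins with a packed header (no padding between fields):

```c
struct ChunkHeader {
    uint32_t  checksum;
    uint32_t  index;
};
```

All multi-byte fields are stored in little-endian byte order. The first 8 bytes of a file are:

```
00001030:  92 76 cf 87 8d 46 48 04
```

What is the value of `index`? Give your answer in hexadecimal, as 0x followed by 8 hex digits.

0x0448468D

`index` follows `checksum` (4 bytes), so it starts at byte offset 4 and occupies 4 bytes.
Bytes at offsets 4..7: 8D 46 48 04.
Little-endian: lowest address holds the least-significant byte.
Reassemble most-significant byte first: 04 48 46 8D → 0x0448468D.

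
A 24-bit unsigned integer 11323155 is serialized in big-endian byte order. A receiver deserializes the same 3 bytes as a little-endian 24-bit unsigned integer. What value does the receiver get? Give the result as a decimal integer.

11323155 in 24-bit hexadecimal is 0xACC713.
Stored big-endian, the bytes at ascending addresses are AC C7 13.
Read back as little-endian, the first byte is least significant, giving 0x13C7AC.
0x13C7AC = 1296300.

1296300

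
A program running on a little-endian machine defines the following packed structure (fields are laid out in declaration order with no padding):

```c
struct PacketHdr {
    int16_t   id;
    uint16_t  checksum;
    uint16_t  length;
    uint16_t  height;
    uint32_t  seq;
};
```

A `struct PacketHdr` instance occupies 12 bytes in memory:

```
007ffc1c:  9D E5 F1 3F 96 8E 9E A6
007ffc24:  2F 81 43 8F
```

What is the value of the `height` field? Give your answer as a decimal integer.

42654

`height` follows `id` (2 B), `checksum` (2 B), `length` (2 B), so it starts at offset 2 + 2 + 2 = 6 and occupies 2 bytes.
Bytes at offsets 6..7: 9E A6.
Little-endian stores the least-significant byte at the lowest address.
Reassemble most-significant byte first: A6 9E → 0xA69E.
0xA69E = 42654.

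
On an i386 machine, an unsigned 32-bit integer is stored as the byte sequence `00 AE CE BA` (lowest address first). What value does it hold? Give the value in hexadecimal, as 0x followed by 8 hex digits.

Little-endian: lowest address holds the least-significant byte.
Reassemble most-significant byte first: BA CE AE 00 → 0xBACEAE00.

0xBACEAE00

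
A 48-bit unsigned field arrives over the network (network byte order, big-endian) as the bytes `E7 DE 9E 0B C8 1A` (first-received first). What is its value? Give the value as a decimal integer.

Big-endian stores the most-significant byte at the lowest address.
The bytes are already most-significant first: 0xE7DE9E0BC81A.
0xE7DE9E0BC81A = 254943320328218.

254943320328218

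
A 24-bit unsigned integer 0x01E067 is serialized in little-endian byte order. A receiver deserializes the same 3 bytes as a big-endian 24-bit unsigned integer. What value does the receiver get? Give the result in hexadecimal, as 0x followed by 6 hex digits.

Stored little-endian, the bytes at ascending addresses are 67 E0 01.
Read back as big-endian, the last byte is least significant, giving 0x67E001.

0x67E001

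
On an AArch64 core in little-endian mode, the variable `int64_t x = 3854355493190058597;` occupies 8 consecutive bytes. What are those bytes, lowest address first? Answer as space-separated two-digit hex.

3854355493190058597 in hexadecimal, padded to 64 bits, is 0x357D6BE659AB4265.
Split into bytes (most-significant first): 35 7D 6B E6 59 AB 42 65.
Little-endian: lowest address holds the least-significant byte.
So at ascending addresses the bytes are 65 42 AB 59 E6 6B 7D 35.

65 42 AB 59 E6 6B 7D 35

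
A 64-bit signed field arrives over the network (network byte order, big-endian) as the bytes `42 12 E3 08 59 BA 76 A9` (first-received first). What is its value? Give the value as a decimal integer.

4761117381088671401

In big-endian order the high byte comes first in memory.
The bytes are already most-significant first: 0x4212E30859BA76A9.
0x4212E30859BA76A9 = 4761117381088671401.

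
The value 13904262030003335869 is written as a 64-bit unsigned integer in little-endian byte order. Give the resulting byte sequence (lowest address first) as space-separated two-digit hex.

13904262030003335869 in hexadecimal, padded to 64 bits, is 0xC0F5DCA5FA4CF2BD.
Split into bytes (most-significant first): C0 F5 DC A5 FA 4C F2 BD.
Little-endian: lowest address holds the least-significant byte.
So at ascending addresses the bytes are BD F2 4C FA A5 DC F5 C0.

BD F2 4C FA A5 DC F5 C0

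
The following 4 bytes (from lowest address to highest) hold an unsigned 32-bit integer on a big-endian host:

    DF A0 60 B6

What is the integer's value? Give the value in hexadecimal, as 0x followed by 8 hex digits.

Big-endian: lowest address holds the most-significant byte.
The bytes are already most-significant first: 0xDFA060B6.

0xDFA060B6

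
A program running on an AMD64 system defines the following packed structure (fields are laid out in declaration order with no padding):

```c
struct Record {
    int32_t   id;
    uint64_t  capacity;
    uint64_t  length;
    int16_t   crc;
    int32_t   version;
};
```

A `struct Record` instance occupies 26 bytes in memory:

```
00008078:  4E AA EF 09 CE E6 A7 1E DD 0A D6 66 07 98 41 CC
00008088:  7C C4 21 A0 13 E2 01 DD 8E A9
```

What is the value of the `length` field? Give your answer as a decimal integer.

`length` follows `id` (4 B), `capacity` (8 B), so it starts at offset 4 + 8 = 12 and occupies 8 bytes.
Bytes at offsets 12..19: 07 98 41 CC 7C C4 21 A0.
Little-endian: lowest address holds the least-significant byte.
Reassemble most-significant byte first: A0 21 C4 7C CC 41 98 07 → 0xA021C47CCC419807.
0xA021C47CCC419807 = 11538719760581761031.

11538719760581761031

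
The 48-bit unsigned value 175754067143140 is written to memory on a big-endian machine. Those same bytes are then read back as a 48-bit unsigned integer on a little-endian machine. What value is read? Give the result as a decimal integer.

251142809245855

175754067143140 in 48-bit hexadecimal is 0x9FD8EEBD69E4.
Stored big-endian, the bytes at ascending addresses are 9F D8 EE BD 69 E4.
Read back as little-endian, the first byte is least significant, giving 0xE469BDEED89F.
0xE469BDEED89F = 251142809245855.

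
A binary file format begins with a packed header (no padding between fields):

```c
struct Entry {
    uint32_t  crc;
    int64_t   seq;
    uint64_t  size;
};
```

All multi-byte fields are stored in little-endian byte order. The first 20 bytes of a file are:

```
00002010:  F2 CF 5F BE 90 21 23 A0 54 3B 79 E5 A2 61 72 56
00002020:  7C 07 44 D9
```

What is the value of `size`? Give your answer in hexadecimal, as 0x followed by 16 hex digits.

`size` follows `crc` (4 B), `seq` (8 B), so it starts at offset 4 + 8 = 12 and occupies 8 bytes.
Bytes at offsets 12..19: A2 61 72 56 7C 07 44 D9.
In little-endian order the low byte comes first in memory.
Reassemble most-significant byte first: D9 44 07 7C 56 72 61 A2 → 0xD944077C567261A2.

0xD944077C567261A2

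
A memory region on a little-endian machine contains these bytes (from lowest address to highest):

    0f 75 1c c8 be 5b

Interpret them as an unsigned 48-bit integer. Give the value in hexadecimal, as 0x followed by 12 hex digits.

0x5BBEC81C750F

Little-endian stores the least-significant byte at the lowest address.
Reassemble most-significant byte first: 5B BE C8 1C 75 0F → 0x5BBEC81C750F.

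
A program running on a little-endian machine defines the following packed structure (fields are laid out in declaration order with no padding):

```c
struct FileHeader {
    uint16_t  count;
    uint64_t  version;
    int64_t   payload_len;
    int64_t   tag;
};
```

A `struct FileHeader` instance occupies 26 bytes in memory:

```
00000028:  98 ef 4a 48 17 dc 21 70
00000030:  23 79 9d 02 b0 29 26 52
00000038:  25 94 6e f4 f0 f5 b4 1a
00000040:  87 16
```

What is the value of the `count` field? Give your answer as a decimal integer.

61336

`count` is the first field, at byte offset 0, occupying 2 bytes.
Bytes at offsets 0..1: 98 EF.
Little-endian stores the least-significant byte at the lowest address.
Reassemble most-significant byte first: EF 98 → 0xEF98.
0xEF98 = 61336.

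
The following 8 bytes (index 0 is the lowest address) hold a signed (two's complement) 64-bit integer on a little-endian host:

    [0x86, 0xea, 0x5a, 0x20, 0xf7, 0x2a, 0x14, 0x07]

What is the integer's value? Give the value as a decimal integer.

510079898687826566

Little-endian stores the least-significant byte at the lowest address.
Reassemble most-significant byte first: 07 14 2A F7 20 5A EA 86 → 0x07142AF7205AEA86.
0x07142AF7205AEA86 = 510079898687826566.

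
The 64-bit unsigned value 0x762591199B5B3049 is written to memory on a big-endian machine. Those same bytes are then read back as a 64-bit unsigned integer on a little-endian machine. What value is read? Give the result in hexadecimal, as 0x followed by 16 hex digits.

0x49305B9B19912576

Stored big-endian, the bytes at ascending addresses are 76 25 91 19 9B 5B 30 49.
Read back as little-endian, the first byte is least significant, giving 0x49305B9B19912576.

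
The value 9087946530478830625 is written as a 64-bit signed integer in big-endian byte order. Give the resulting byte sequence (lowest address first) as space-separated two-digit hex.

7E 1E DF 38 2E EF 34 21

9087946530478830625 in hexadecimal, padded to 64 bits, is 0x7E1EDF382EEF3421.
Split into bytes (most-significant first): 7E 1E DF 38 2E EF 34 21.
In big-endian order the high byte comes first in memory.
So the memory order matches the most-significant-first order: 7E 1E DF 38 2E EF 34 21.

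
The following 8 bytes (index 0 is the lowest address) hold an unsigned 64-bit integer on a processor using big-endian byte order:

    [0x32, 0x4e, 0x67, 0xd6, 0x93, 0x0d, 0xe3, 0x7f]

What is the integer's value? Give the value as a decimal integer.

3624948921367651199

In big-endian order the high byte comes first in memory.
The bytes are already most-significant first: 0x324E67D6930DE37F.
0x324E67D6930DE37F = 3624948921367651199.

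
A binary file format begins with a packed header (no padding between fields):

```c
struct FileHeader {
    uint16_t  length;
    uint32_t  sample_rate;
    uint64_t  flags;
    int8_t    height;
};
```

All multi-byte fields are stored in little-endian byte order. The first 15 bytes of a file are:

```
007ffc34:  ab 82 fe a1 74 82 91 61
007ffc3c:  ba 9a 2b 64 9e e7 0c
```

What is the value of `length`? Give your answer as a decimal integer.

`length` is the first field, at byte offset 0, occupying 2 bytes.
Bytes at offsets 0..1: AB 82.
Little-endian stores the least-significant byte at the lowest address.
Reassemble most-significant byte first: 82 AB → 0x82AB.
0x82AB = 33451.

33451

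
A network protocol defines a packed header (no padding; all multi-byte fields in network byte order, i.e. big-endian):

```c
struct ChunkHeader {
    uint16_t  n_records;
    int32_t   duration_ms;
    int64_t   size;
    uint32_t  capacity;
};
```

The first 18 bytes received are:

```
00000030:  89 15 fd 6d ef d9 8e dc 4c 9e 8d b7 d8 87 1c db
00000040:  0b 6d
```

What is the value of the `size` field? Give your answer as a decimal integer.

-8152556981581260665

`size` follows `n_records` (2 B), `duration_ms` (4 B), so it starts at offset 2 + 4 = 6 and occupies 8 bytes.
Bytes at offsets 6..13: 8E DC 4C 9E 8D B7 D8 87.
Big-endian: lowest address holds the most-significant byte.
The bytes are already most-significant first: 0x8EDC4C9E8DB7D887.
Top bit is set, so as a signed 64-bit value this is 0x8EDC4C9E8DB7D887 − 2^64 = -8152556981581260665.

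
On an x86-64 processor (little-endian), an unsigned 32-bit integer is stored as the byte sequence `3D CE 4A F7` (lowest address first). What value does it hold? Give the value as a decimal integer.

Little-endian stores the least-significant byte at the lowest address.
Reassemble most-significant byte first: F7 4A CE 3D → 0xF74ACE3D.
0xF74ACE3D = 4148874813.

4148874813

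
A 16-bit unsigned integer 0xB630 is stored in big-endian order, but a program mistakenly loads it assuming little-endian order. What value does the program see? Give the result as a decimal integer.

12470

Stored big-endian, the bytes at ascending addresses are B6 30.
Read back as little-endian, the first byte is least significant, giving 0x30B6.
0x30B6 = 12470.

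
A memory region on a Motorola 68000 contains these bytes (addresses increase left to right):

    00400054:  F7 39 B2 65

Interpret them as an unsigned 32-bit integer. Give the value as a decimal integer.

In big-endian order the high byte comes first in memory.
The bytes are already most-significant first: 0xF739B265.
0xF739B265 = 4147753573.

4147753573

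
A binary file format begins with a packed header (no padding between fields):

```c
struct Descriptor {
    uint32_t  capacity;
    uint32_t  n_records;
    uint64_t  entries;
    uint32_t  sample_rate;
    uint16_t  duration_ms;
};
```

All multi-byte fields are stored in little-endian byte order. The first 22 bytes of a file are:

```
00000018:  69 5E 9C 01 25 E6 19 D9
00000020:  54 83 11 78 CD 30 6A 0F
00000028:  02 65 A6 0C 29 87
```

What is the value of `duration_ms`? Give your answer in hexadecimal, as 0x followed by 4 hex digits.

`duration_ms` follows `capacity` (4 B), `n_records` (4 B), `entries` (8 B), `sample_rate` (4 B), so it starts at offset 4 + 4 + 8 + 4 = 20 and occupies 2 bytes.
Bytes at offsets 20..21: 29 87.
Little-endian stores the least-significant byte at the lowest address.
Reassemble most-significant byte first: 87 29 → 0x8729.

0x8729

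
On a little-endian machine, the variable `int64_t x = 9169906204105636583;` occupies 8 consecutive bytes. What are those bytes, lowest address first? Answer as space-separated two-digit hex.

E7 FA 5D BF 1B 0D 42 7F

9169906204105636583 in hexadecimal, padded to 64 bits, is 0x7F420D1BBF5DFAE7.
Split into bytes (most-significant first): 7F 42 0D 1B BF 5D FA E7.
In little-endian order the low byte comes first in memory.
So at ascending addresses the bytes are E7 FA 5D BF 1B 0D 42 7F.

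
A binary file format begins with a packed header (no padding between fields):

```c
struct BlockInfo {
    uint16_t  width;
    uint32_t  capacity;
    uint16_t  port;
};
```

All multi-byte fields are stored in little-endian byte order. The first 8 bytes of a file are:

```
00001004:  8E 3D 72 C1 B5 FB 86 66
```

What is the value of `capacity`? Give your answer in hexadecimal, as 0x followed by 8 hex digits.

`capacity` follows `width` (2 bytes), so it starts at byte offset 2 and occupies 4 bytes.
Bytes at offsets 2..5: 72 C1 B5 FB.
Little-endian: lowest address holds the least-significant byte.
Reassemble most-significant byte first: FB B5 C1 72 → 0xFBB5C172.

0xFBB5C172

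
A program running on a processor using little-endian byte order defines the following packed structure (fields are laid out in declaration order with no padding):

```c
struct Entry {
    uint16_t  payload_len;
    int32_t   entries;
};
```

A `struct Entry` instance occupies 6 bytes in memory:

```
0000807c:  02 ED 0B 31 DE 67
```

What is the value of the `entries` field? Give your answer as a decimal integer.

1742614795

`entries` follows `payload_len` (2 bytes), so it starts at byte offset 2 and occupies 4 bytes.
Bytes at offsets 2..5: 0B 31 DE 67.
Little-endian: lowest address holds the least-significant byte.
Reassemble most-significant byte first: 67 DE 31 0B → 0x67DE310B.
0x67DE310B = 1742614795.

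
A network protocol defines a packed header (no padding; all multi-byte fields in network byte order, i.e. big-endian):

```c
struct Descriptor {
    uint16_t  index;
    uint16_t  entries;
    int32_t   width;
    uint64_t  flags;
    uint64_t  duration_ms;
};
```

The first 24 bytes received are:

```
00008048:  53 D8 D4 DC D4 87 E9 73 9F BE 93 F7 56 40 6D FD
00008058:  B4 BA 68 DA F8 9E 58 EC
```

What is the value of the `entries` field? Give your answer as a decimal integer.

`entries` follows `index` (2 bytes), so it starts at byte offset 2 and occupies 2 bytes.
Bytes at offsets 2..3: D4 DC.
Big-endian stores the most-significant byte at the lowest address.
The bytes are already most-significant first: 0xD4DC.
0xD4DC = 54492.

54492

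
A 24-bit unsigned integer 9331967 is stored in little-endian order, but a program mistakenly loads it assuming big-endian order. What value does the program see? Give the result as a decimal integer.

9331967 in 24-bit hexadecimal is 0x8E64FF.
Stored little-endian, the bytes at ascending addresses are FF 64 8E.
Read back as big-endian, the last byte is least significant, giving 0xFF648E.
0xFF648E = 16737422.

16737422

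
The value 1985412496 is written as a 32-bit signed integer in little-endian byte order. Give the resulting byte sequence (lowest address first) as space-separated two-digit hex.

90 FD 56 76

1985412496 in hexadecimal, padded to 32 bits, is 0x7656FD90.
Split into bytes (most-significant first): 76 56 FD 90.
Little-endian: lowest address holds the least-significant byte.
So at ascending addresses the bytes are 90 FD 56 76.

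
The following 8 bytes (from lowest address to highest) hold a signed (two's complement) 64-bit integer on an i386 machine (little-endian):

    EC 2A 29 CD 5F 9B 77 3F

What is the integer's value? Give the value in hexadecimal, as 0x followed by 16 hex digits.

0x3F779B5FCD292AEC

Little-endian: lowest address holds the least-significant byte.
Reassemble most-significant byte first: 3F 77 9B 5F CD 29 2A EC → 0x3F779B5FCD292AEC.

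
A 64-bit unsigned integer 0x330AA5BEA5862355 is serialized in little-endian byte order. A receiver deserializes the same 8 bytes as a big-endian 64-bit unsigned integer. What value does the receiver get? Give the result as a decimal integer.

6134895163834960435

Stored little-endian, the bytes at ascending addresses are 55 23 86 A5 BE A5 0A 33.
Read back as big-endian, the last byte is least significant, giving 0x552386A5BEA50A33.
0x552386A5BEA50A33 = 6134895163834960435.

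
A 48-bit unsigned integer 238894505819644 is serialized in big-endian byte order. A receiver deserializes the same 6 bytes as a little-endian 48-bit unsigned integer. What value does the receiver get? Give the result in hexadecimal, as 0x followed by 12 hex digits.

238894505819644 in 48-bit hexadecimal is 0xD945F6287DFC.
Stored big-endian, the bytes at ascending addresses are D9 45 F6 28 7D FC.
Read back as little-endian, the first byte is least significant, giving 0xFC7D28F645D9.

0xFC7D28F645D9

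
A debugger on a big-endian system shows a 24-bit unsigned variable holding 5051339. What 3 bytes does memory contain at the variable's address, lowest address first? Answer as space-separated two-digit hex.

5051339 in hexadecimal, padded to 24 bits, is 0x4D13CB.
Split into bytes (most-significant first): 4D 13 CB.
Big-endian stores the most-significant byte at the lowest address.
So the memory order matches the most-significant-first order: 4D 13 CB.

4D 13 CB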